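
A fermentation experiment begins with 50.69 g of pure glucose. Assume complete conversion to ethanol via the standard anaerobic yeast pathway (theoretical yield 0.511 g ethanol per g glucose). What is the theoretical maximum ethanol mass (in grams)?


Theoretical ethanol yield: m_EtOH = 0.511 * m_glucose
m_EtOH = 0.511 * 50.69 = 25.9026 g

25.9026 g


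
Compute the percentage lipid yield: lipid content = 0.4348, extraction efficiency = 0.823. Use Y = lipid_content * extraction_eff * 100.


Y = lipid_content * extraction_eff * 100
= 0.4348 * 0.823 * 100
= 35.7840%

35.7840%


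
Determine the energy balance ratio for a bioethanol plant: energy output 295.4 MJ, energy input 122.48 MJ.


EROI = E_out / E_in
= 295.4 / 122.48
= 2.4118

2.4118


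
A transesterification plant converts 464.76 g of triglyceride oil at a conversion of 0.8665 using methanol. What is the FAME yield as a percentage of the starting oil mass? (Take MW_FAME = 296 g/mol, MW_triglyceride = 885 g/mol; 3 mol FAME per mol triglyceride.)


m_FAME = oil * conv * (3 * 296 / 885) = oil * conv * (888/885)
= 464.76 * 0.8665 * 888 / 885
= 404.0797 g
Y = m_FAME / oil * 100 = conv * (888/885) * 100
= 0.8665 * 888 / 885 * 100
= 86.94%

86.94%


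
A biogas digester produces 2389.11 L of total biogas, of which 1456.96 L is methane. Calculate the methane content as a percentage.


CH4% = V_CH4 / V_total * 100
= 1456.96 / 2389.11 * 100
= 60.9834%

60.9834%


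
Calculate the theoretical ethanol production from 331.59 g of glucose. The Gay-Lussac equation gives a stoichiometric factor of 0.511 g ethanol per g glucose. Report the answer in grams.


Theoretical ethanol yield: m_EtOH = 0.511 * m_glucose
m_EtOH = 0.511 * 331.59 = 169.4425 g

169.4425 g


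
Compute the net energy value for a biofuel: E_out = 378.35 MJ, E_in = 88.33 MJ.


NEV = E_out - E_in
= 378.35 - 88.33
= 290.0200 MJ

290.0200 MJ


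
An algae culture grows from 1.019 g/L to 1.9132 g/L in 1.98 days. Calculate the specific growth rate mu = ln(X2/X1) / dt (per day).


mu = ln(X2/X1) / dt
= ln(1.9132/1.019) / 1.98
= 0.3182 per day

0.3182 per day


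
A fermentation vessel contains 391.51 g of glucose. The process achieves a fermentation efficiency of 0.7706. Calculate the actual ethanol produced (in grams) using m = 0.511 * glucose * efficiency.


Actual ethanol: m = 0.511 * 391.51 * 0.7706
m = 154.1675 g

154.1675 g


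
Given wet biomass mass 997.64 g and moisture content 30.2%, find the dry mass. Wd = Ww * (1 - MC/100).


Wd = Ww * (1 - MC/100)
= 997.64 * (1 - 30.2/100)
= 696.3527 g

696.3527 g


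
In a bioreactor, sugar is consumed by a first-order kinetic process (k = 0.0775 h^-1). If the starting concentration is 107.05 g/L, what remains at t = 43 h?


S = S0 * exp(-k * t)
S = 107.05 * exp(-0.0775 * 43)
S = 3.8221 g/L

3.8221 g/L


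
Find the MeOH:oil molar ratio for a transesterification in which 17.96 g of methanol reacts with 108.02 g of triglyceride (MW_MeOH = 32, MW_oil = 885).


Molar ratio = n_MeOH / n_oil = (MeOH/32) / (oil/885) = (MeOH * 885) / (32 * oil)
= (17.96 * 885) / (32 * 108.02)
= 4.5983

4.5983


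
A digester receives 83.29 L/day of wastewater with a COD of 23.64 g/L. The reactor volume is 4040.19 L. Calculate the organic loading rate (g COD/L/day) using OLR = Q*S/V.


OLR = Q * S / V
= 83.29 * 23.64 / 4040.19
= 0.4873 g/L/day

0.4873 g/L/day


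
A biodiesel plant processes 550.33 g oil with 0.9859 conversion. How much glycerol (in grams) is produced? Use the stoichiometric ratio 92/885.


glycerol = oil * conv * (92/885)
= 550.33 * 0.9859 * 92 / 885
= 56.4028 g

56.4028 g


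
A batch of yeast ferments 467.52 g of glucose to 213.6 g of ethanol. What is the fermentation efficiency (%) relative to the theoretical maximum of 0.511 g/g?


Fermentation efficiency = (actual / (0.511 * glucose)) * 100
= (213.6 / (0.511 * 467.52)) * 100
= 89.4088%

89.4088%


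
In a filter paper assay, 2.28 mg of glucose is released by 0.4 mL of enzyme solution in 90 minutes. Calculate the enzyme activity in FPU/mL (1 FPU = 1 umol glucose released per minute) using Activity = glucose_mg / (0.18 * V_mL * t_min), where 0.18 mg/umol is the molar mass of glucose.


Activity = glucose_mg / (0.18 mg/umol * V_mL * t_min)
= 2.28 / (0.18 * 0.4 * 90)
= 0.3519 FPU/mL

0.3519 FPU/mL


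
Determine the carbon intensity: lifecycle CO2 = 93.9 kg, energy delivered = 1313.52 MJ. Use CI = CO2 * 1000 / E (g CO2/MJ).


CI = CO2 * 1000 / E
= 93.9 * 1000 / 1313.52
= 71.4873 g CO2/MJ

71.4873 g CO2/MJ


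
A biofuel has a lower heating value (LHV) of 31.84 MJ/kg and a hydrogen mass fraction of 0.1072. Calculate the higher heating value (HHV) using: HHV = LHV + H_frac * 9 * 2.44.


HHV = LHV + H_frac * 9 * 2.44
= 31.84 + 0.1072 * 9 * 2.44
= 34.1941 MJ/kg

34.1941 MJ/kg


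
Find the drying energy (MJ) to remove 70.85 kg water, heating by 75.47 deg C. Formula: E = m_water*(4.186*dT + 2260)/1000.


E = m_water * (4.186 * dT + 2260) / 1000
= 70.85 * (4.186 * 75.47 + 2260) / 1000
= 182.5037 MJ

182.5037 MJ


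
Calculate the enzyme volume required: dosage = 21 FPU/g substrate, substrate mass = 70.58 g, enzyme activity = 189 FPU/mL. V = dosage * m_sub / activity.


V = dosage * m_sub / activity
V = 21 * 70.58 / 189
V = 7.8422 mL

7.8422 mL


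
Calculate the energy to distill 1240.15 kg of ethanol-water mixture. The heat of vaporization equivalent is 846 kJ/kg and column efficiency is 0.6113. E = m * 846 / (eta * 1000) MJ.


E = m * 846 / (eta * 1000)
= 1240.15 * 846 / (0.6113 * 1000)
= 1716.2881 MJ

1716.2881 MJ


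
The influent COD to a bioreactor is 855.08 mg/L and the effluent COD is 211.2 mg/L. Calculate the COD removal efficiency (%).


eta = (COD_in - COD_out) / COD_in * 100
= (855.08 - 211.2) / 855.08 * 100
= 75.3006%

75.3006%


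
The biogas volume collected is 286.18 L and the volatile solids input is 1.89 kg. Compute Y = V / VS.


Y = V / VS
= 286.18 / 1.89
= 151.4180 L/kg VS

151.4180 L/kg VS


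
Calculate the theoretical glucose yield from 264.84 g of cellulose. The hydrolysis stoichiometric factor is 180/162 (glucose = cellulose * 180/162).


glucose = cellulose * 180/162
= 264.84 * 180/162
= 294.2667 g

294.2667 g


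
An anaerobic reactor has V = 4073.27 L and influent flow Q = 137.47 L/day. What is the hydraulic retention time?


HRT = V / Q
= 4073.27 / 137.47
= 29.6302 days

29.6302 days


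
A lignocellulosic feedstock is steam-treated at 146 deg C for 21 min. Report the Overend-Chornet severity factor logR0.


logR0 = log10(t * exp((T - 100) / 14.75))
= log10(21 * exp((146 - 100) / 14.75))
= 2.6766

2.6766


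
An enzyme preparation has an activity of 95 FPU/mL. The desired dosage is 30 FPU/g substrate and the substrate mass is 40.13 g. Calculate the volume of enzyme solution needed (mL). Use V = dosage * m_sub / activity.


V = dosage * m_sub / activity
V = 30 * 40.13 / 95
V = 12.6726 mL

12.6726 mL


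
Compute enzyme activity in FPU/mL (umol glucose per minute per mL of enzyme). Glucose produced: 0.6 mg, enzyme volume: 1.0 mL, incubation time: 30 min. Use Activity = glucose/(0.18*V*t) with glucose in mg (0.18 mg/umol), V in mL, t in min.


Activity = glucose_mg / (0.18 mg/umol * V_mL * t_min)
= 0.6 / (0.18 * 1.0 * 30)
= 0.1111 FPU/mL

0.1111 FPU/mL


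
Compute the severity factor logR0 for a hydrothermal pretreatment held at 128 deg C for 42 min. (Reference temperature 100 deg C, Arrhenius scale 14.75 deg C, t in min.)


logR0 = log10(t * exp((T - 100) / 14.75))
= log10(42 * exp((128 - 100) / 14.75))
= 2.4477

2.4477


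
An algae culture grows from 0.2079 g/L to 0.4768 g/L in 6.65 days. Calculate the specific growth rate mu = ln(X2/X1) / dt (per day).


mu = ln(X2/X1) / dt
= ln(0.4768/0.2079) / 6.65
= 0.1248 per day

0.1248 per day


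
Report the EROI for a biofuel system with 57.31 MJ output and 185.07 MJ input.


EROI = E_out / E_in
= 57.31 / 185.07
= 0.3097

0.3097


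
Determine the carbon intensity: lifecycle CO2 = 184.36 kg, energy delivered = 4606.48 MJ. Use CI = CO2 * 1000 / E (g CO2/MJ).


CI = CO2 * 1000 / E
= 184.36 * 1000 / 4606.48
= 40.0219 g CO2/MJ

40.0219 g CO2/MJ


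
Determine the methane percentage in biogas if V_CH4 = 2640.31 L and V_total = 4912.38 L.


CH4% = V_CH4 / V_total * 100
= 2640.31 / 4912.38 * 100
= 53.7481%

53.7481%


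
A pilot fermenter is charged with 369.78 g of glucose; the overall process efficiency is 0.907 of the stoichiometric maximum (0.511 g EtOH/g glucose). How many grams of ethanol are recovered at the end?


Actual ethanol: m = 0.511 * 369.78 * 0.907
m = 171.3845 g

171.3845 g


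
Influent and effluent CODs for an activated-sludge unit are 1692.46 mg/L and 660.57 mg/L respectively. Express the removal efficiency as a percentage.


eta = (COD_in - COD_out) / COD_in * 100
= (1692.46 - 660.57) / 1692.46 * 100
= 60.9698%

60.9698%


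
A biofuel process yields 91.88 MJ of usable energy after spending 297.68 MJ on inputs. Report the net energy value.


NEV = E_out - E_in
= 91.88 - 297.68
= -205.8000 MJ

-205.8000 MJ


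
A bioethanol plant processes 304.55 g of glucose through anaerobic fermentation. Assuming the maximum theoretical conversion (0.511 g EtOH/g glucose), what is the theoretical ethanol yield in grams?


Theoretical ethanol yield: m_EtOH = 0.511 * m_glucose
m_EtOH = 0.511 * 304.55 = 155.6251 g

155.6251 g


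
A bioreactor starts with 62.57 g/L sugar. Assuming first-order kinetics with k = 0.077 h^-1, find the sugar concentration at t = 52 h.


S = S0 * exp(-k * t)
S = 62.57 * exp(-0.077 * 52)
S = 1.1414 g/L

1.1414 g/L


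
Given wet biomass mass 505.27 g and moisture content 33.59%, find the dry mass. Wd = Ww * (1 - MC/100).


Wd = Ww * (1 - MC/100)
= 505.27 * (1 - 33.59/100)
= 335.5498 g

335.5498 g


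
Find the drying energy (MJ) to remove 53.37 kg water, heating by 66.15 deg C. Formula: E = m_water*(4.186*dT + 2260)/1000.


E = m_water * (4.186 * dT + 2260) / 1000
= 53.37 * (4.186 * 66.15 + 2260) / 1000
= 135.3946 MJ

135.3946 MJ


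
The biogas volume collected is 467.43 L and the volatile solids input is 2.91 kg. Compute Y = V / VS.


Y = V / VS
= 467.43 / 2.91
= 160.6289 L/kg VS

160.6289 L/kg VS


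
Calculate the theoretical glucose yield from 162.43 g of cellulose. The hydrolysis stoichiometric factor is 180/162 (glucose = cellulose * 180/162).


glucose = cellulose * 180/162
= 162.43 * 180/162
= 180.4778 g

180.4778 g


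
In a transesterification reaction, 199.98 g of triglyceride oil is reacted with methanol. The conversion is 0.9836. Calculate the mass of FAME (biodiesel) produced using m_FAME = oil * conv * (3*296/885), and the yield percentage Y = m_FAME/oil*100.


m_FAME = oil * conv * (3 * 296 / 885) = oil * conv * (888/885)
= 199.98 * 0.9836 * 888 / 885
= 197.3671 g
Y = m_FAME / oil * 100 = conv * (888/885) * 100
= 0.9836 * 888 / 885 * 100
= 98.69%

197.3671 g FAME; Y = 98.69%


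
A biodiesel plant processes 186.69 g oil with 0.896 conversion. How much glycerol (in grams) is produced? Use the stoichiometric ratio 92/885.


glycerol = oil * conv * (92/885)
= 186.69 * 0.896 * 92 / 885
= 17.3890 g

17.3890 g


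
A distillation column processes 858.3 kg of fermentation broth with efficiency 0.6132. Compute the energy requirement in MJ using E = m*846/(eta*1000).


E = m * 846 / (eta * 1000)
= 858.3 * 846 / (0.6132 * 1000)
= 1184.1517 MJ

1184.1517 MJ


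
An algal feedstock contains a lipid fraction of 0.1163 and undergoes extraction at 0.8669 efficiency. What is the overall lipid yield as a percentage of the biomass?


Y = lipid_content * extraction_eff * 100
= 0.1163 * 0.8669 * 100
= 10.0820%

10.0820%


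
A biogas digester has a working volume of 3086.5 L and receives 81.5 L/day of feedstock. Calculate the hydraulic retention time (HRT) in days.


HRT = V / Q
= 3086.5 / 81.5
= 37.8712 days

37.8712 days


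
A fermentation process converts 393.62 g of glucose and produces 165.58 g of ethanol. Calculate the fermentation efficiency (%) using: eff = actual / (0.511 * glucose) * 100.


Fermentation efficiency = (actual / (0.511 * glucose)) * 100
= (165.58 / (0.511 * 393.62)) * 100
= 82.3208%

82.3208%


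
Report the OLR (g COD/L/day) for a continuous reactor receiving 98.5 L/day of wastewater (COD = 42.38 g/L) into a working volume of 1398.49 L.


OLR = Q * S / V
= 98.5 * 42.38 / 1398.49
= 2.9850 g/L/day

2.9850 g/L/day


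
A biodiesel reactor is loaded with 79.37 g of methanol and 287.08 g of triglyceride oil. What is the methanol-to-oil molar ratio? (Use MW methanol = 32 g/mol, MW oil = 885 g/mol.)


Molar ratio = n_MeOH / n_oil = (MeOH/32) / (oil/885) = (MeOH * 885) / (32 * oil)
= (79.37 * 885) / (32 * 287.08)
= 7.6462

7.6462


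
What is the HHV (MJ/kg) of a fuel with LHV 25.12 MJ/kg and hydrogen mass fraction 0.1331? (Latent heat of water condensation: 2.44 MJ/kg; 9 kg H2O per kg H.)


HHV = LHV + H_frac * 9 * 2.44
= 25.12 + 0.1331 * 9 * 2.44
= 28.0429 MJ/kg

28.0429 MJ/kg


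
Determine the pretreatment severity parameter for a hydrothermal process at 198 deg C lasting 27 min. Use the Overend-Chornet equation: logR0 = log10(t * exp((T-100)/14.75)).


logR0 = log10(t * exp((T - 100) / 14.75))
= log10(27 * exp((198 - 100) / 14.75))
= 4.3168

4.3168


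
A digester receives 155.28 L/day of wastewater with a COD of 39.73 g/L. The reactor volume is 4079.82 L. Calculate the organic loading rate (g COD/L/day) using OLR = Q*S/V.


OLR = Q * S / V
= 155.28 * 39.73 / 4079.82
= 1.5121 g/L/day

1.5121 g/L/day


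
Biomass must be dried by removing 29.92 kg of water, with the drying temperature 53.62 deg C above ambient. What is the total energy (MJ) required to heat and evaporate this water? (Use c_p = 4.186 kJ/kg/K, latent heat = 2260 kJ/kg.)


E = m_water * (4.186 * dT + 2260) / 1000
= 29.92 * (4.186 * 53.62 + 2260) / 1000
= 74.3348 MJ

74.3348 MJ


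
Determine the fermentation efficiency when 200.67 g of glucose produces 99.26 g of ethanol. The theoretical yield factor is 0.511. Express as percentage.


Fermentation efficiency = (actual / (0.511 * glucose)) * 100
= (99.26 / (0.511 * 200.67)) * 100
= 96.7990%

96.7990%


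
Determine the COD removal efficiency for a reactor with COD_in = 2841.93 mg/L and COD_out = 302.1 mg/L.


eta = (COD_in - COD_out) / COD_in * 100
= (2841.93 - 302.1) / 2841.93 * 100
= 89.3699%

89.3699%


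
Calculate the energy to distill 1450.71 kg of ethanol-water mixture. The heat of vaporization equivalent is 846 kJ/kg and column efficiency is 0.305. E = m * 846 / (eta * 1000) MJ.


E = m * 846 / (eta * 1000)
= 1450.71 * 846 / (0.305 * 1000)
= 4023.9366 MJ

4023.9366 MJ


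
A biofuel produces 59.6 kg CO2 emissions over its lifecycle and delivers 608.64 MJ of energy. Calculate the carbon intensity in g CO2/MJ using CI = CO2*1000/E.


CI = CO2 * 1000 / E
= 59.6 * 1000 / 608.64
= 97.9232 g CO2/MJ

97.9232 g CO2/MJ


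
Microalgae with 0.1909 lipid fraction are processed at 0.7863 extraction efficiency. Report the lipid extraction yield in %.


Y = lipid_content * extraction_eff * 100
= 0.1909 * 0.7863 * 100
= 15.0105%

15.0105%


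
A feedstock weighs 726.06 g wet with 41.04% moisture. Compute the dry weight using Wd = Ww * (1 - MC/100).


Wd = Ww * (1 - MC/100)
= 726.06 * (1 - 41.04/100)
= 428.0850 g

428.0850 g


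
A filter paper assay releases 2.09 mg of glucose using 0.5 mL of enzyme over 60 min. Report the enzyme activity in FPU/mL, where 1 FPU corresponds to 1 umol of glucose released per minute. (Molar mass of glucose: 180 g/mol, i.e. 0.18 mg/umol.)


Activity = glucose_mg / (0.18 mg/umol * V_mL * t_min)
= 2.09 / (0.18 * 0.5 * 60)
= 0.3870 FPU/mL

0.3870 FPU/mL


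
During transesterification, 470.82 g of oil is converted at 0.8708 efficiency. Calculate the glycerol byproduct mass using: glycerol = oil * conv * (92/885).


glycerol = oil * conv * (92/885)
= 470.82 * 0.8708 * 92 / 885
= 42.6204 g

42.6204 g


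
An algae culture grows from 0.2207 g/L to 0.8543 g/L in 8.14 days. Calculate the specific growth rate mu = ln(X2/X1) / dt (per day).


mu = ln(X2/X1) / dt
= ln(0.8543/0.2207) / 8.14
= 0.1663 per day

0.1663 per day


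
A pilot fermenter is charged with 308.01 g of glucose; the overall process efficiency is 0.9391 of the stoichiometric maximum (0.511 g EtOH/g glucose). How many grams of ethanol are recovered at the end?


Actual ethanol: m = 0.511 * 308.01 * 0.9391
m = 147.8079 g

147.8079 g


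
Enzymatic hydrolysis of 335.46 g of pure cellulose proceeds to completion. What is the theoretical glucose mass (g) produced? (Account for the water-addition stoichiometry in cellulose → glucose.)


glucose = cellulose * 180/162
= 335.46 * 180/162
= 372.7333 g

372.7333 g


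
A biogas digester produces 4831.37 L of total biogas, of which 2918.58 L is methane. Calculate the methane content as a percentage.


CH4% = V_CH4 / V_total * 100
= 2918.58 / 4831.37 * 100
= 60.4090%

60.4090%


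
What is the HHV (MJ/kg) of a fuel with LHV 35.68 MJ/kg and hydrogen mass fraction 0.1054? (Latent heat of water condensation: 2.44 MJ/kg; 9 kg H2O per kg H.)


HHV = LHV + H_frac * 9 * 2.44
= 35.68 + 0.1054 * 9 * 2.44
= 37.9946 MJ/kg

37.9946 MJ/kg


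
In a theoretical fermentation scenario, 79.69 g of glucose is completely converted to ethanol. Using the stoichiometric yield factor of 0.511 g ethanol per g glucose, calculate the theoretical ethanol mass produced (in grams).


Theoretical ethanol yield: m_EtOH = 0.511 * m_glucose
m_EtOH = 0.511 * 79.69 = 40.7216 g

40.7216 g


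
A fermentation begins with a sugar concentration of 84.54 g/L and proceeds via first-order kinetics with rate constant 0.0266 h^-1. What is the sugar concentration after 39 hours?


S = S0 * exp(-k * t)
S = 84.54 * exp(-0.0266 * 39)
S = 29.9589 g/L

29.9589 g/L


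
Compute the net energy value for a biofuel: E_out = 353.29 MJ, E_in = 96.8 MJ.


NEV = E_out - E_in
= 353.29 - 96.8
= 256.4900 MJ

256.4900 MJ


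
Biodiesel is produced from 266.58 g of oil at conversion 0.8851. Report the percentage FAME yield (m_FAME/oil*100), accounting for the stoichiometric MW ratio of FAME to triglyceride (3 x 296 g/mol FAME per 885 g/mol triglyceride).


m_FAME = oil * conv * (3 * 296 / 885) = oil * conv * (888/885)
= 266.58 * 0.8851 * 888 / 885
= 236.7498 g
Y = m_FAME / oil * 100 = conv * (888/885) * 100
= 0.8851 * 888 / 885 * 100
= 88.81%

88.81%


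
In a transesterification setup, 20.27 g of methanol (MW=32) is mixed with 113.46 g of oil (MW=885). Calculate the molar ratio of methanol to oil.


Molar ratio = n_MeOH / n_oil = (MeOH/32) / (oil/885) = (MeOH * 885) / (32 * oil)
= (20.27 * 885) / (32 * 113.46)
= 4.9409

4.9409


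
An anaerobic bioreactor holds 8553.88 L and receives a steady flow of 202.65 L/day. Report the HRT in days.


HRT = V / Q
= 8553.88 / 202.65
= 42.2101 days

42.2101 days


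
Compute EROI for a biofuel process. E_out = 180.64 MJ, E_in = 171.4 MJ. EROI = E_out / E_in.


EROI = E_out / E_in
= 180.64 / 171.4
= 1.0539

1.0539


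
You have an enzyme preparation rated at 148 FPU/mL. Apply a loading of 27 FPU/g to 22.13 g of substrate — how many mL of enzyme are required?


V = dosage * m_sub / activity
V = 27 * 22.13 / 148
V = 4.0372 mL

4.0372 mL


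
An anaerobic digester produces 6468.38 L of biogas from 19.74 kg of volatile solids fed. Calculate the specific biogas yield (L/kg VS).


Y = V / VS
= 6468.38 / 19.74
= 327.6788 L/kg VS

327.6788 L/kg VS


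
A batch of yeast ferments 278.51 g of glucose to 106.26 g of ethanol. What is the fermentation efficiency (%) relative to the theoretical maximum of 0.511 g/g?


Fermentation efficiency = (actual / (0.511 * glucose)) * 100
= (106.26 / (0.511 * 278.51)) * 100
= 74.6635%

74.6635%


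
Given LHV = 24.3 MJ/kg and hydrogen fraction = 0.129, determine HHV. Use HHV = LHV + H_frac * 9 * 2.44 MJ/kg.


HHV = LHV + H_frac * 9 * 2.44
= 24.3 + 0.129 * 9 * 2.44
= 27.1328 MJ/kg

27.1328 MJ/kg


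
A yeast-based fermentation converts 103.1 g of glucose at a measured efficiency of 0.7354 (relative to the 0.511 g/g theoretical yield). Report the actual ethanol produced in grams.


Actual ethanol: m = 0.511 * 103.1 * 0.7354
m = 38.7439 g

38.7439 g


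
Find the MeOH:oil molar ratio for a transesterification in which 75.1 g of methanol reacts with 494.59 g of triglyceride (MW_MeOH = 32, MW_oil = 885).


Molar ratio = n_MeOH / n_oil = (MeOH/32) / (oil/885) = (MeOH * 885) / (32 * oil)
= (75.1 * 885) / (32 * 494.59)
= 4.1994

4.1994


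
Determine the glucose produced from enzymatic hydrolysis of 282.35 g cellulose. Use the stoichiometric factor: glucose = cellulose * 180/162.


glucose = cellulose * 180/162
= 282.35 * 180/162
= 313.7222 g

313.7222 g


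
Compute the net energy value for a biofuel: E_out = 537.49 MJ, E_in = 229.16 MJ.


NEV = E_out - E_in
= 537.49 - 229.16
= 308.3300 MJ

308.3300 MJ


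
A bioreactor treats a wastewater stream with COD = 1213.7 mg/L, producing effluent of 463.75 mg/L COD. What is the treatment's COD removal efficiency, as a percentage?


eta = (COD_in - COD_out) / COD_in * 100
= (1213.7 - 463.75) / 1213.7 * 100
= 61.7904%

61.7904%


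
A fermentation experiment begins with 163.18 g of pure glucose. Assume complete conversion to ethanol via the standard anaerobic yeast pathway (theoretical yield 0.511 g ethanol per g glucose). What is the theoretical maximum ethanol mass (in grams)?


Theoretical ethanol yield: m_EtOH = 0.511 * m_glucose
m_EtOH = 0.511 * 163.18 = 83.3850 g

83.3850 g


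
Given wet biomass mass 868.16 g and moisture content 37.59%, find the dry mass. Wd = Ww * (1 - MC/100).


Wd = Ww * (1 - MC/100)
= 868.16 * (1 - 37.59/100)
= 541.8187 g

541.8187 g


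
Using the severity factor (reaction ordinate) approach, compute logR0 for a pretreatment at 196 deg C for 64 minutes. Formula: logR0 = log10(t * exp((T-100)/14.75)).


logR0 = log10(t * exp((T - 100) / 14.75))
= log10(64 * exp((196 - 100) / 14.75))
= 4.6328

4.6328


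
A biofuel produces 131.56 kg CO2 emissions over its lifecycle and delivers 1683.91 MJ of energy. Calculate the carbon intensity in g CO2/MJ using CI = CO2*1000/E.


CI = CO2 * 1000 / E
= 131.56 * 1000 / 1683.91
= 78.1277 g CO2/MJ

78.1277 g CO2/MJ


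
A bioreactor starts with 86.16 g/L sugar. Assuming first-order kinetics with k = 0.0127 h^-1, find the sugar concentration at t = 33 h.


S = S0 * exp(-k * t)
S = 86.16 * exp(-0.0127 * 33)
S = 56.6621 g/L

56.6621 g/L


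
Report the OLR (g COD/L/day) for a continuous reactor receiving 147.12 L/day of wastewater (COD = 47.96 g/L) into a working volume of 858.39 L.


OLR = Q * S / V
= 147.12 * 47.96 / 858.39
= 8.2199 g/L/day

8.2199 g/L/day


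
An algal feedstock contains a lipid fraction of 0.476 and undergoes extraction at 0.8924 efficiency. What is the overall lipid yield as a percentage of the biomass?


Y = lipid_content * extraction_eff * 100
= 0.476 * 0.8924 * 100
= 42.4782%

42.4782%


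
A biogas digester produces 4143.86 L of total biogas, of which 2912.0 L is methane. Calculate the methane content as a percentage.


CH4% = V_CH4 / V_total * 100
= 2912.0 / 4143.86 * 100
= 70.2726%

70.2726%


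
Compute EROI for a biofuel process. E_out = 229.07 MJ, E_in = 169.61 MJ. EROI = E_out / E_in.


EROI = E_out / E_in
= 229.07 / 169.61
= 1.3506

1.3506


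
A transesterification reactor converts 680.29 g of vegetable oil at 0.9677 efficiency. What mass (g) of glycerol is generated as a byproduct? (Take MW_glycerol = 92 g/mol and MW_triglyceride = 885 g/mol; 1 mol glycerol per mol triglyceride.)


glycerol = oil * conv * (92/885)
= 680.29 * 0.9677 * 92 / 885
= 68.4352 g

68.4352 g


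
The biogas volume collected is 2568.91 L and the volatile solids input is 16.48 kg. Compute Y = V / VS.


Y = V / VS
= 2568.91 / 16.48
= 155.8805 L/kg VS

155.8805 L/kg VS


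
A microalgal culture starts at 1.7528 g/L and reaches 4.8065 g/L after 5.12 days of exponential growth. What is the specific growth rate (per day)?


mu = ln(X2/X1) / dt
= ln(4.8065/1.7528) / 5.12
= 0.1970 per day

0.1970 per day


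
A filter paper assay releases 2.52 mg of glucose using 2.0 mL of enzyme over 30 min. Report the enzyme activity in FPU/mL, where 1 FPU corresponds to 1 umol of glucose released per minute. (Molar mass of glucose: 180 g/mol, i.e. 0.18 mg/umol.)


Activity = glucose_mg / (0.18 mg/umol * V_mL * t_min)
= 2.52 / (0.18 * 2.0 * 30)
= 0.2333 FPU/mL

0.2333 FPU/mL


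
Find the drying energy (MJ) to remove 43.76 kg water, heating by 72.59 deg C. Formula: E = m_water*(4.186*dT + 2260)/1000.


E = m_water * (4.186 * dT + 2260) / 1000
= 43.76 * (4.186 * 72.59 + 2260) / 1000
= 112.1946 MJ

112.1946 MJ


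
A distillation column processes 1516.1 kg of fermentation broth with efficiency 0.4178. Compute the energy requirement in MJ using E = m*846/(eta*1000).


E = m * 846 / (eta * 1000)
= 1516.1 * 846 / (0.4178 * 1000)
= 3069.9392 MJ

3069.9392 MJ


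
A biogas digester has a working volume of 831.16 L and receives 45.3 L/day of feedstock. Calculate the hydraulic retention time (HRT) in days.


HRT = V / Q
= 831.16 / 45.3
= 18.3479 days

18.3479 days


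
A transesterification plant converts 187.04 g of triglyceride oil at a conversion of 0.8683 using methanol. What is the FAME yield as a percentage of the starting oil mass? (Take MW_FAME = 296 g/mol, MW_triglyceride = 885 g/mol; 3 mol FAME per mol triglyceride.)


m_FAME = oil * conv * (3 * 296 / 885) = oil * conv * (888/885)
= 187.04 * 0.8683 * 888 / 885
= 162.9574 g
Y = m_FAME / oil * 100 = conv * (888/885) * 100
= 0.8683 * 888 / 885 * 100
= 87.12%

87.12%


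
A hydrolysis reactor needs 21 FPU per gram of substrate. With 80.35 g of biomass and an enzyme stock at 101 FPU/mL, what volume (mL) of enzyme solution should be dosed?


V = dosage * m_sub / activity
V = 21 * 80.35 / 101
V = 16.7064 mL

16.7064 mL


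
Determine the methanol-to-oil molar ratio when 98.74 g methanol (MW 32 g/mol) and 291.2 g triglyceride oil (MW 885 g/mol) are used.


Molar ratio = n_MeOH / n_oil = (MeOH/32) / (oil/885) = (MeOH * 885) / (32 * oil)
= (98.74 * 885) / (32 * 291.2)
= 9.3777

9.3777


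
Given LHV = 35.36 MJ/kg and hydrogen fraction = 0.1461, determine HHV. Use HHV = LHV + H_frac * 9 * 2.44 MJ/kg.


HHV = LHV + H_frac * 9 * 2.44
= 35.36 + 0.1461 * 9 * 2.44
= 38.5684 MJ/kg

38.5684 MJ/kg


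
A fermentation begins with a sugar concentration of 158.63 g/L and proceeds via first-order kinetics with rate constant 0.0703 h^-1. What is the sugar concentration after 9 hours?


S = S0 * exp(-k * t)
S = 158.63 * exp(-0.0703 * 9)
S = 84.2572 g/L

84.2572 g/L


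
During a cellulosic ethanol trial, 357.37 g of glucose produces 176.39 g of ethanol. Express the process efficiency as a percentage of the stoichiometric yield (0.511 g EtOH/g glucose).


Fermentation efficiency = (actual / (0.511 * glucose)) * 100
= (176.39 / (0.511 * 357.37)) * 100
= 96.5906%

96.5906%


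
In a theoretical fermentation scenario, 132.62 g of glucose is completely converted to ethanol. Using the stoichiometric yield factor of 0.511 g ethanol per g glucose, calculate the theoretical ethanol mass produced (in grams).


Theoretical ethanol yield: m_EtOH = 0.511 * m_glucose
m_EtOH = 0.511 * 132.62 = 67.7688 g

67.7688 g


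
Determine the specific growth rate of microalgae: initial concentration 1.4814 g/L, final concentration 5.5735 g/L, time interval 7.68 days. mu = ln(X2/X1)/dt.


mu = ln(X2/X1) / dt
= ln(5.5735/1.4814) / 7.68
= 0.1725 per day

0.1725 per day


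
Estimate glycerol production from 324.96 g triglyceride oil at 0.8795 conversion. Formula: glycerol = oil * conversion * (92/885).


glycerol = oil * conv * (92/885)
= 324.96 * 0.8795 * 92 / 885
= 29.7105 g

29.7105 g


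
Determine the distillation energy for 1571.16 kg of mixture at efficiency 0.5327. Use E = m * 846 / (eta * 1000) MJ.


E = m * 846 / (eta * 1000)
= 1571.16 * 846 / (0.5327 * 1000)
= 2495.2156 MJ

2495.2156 MJ


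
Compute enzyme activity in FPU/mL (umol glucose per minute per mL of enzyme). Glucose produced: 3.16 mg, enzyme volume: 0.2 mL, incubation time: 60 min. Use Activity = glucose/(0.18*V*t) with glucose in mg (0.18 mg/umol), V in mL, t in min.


Activity = glucose_mg / (0.18 mg/umol * V_mL * t_min)
= 3.16 / (0.18 * 0.2 * 60)
= 1.4630 FPU/mL

1.4630 FPU/mL


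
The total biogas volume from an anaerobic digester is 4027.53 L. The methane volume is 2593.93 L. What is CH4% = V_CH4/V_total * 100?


CH4% = V_CH4 / V_total * 100
= 2593.93 / 4027.53 * 100
= 64.4050%

64.4050%


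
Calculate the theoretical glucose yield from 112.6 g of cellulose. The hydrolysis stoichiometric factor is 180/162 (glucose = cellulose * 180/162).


glucose = cellulose * 180/162
= 112.6 * 180/162
= 125.1111 g

125.1111 g


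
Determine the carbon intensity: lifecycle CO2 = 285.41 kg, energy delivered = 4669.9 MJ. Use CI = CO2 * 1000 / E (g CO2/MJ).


CI = CO2 * 1000 / E
= 285.41 * 1000 / 4669.9
= 61.1169 g CO2/MJ

61.1169 g CO2/MJ


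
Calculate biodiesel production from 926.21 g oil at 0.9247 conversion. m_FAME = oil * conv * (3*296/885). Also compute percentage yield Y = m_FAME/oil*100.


m_FAME = oil * conv * (3 * 296 / 885) = oil * conv * (888/885)
= 926.21 * 0.9247 * 888 / 885
= 859.3697 g
Y = m_FAME / oil * 100 = conv * (888/885) * 100
= 0.9247 * 888 / 885 * 100
= 92.78%

859.3697 g FAME; Y = 92.78%


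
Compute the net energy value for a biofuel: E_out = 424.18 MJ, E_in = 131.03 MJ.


NEV = E_out - E_in
= 424.18 - 131.03
= 293.1500 MJ

293.1500 MJ


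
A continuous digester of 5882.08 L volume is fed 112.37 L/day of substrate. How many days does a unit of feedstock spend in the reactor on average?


HRT = V / Q
= 5882.08 / 112.37
= 52.3456 days

52.3456 days


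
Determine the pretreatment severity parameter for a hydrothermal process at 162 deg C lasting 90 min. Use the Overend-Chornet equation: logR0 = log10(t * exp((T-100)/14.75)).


logR0 = log10(t * exp((T - 100) / 14.75))
= log10(90 * exp((162 - 100) / 14.75))
= 3.7798

3.7798


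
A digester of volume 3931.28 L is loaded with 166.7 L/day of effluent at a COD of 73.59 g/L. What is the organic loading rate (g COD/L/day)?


OLR = Q * S / V
= 166.7 * 73.59 / 3931.28
= 3.1205 g/L/day

3.1205 g/L/day


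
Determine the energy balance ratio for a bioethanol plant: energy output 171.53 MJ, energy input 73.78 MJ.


EROI = E_out / E_in
= 171.53 / 73.78
= 2.3249

2.3249


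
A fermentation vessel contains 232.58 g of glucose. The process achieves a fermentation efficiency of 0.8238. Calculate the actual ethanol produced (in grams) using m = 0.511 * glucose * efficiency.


Actual ethanol: m = 0.511 * 232.58 * 0.8238
m = 97.9073 g

97.9073 g


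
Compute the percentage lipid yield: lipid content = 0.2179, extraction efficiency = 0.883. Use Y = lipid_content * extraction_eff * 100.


Y = lipid_content * extraction_eff * 100
= 0.2179 * 0.883 * 100
= 19.2406%

19.2406%


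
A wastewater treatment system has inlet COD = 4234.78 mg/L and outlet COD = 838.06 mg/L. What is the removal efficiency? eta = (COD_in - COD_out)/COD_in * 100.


eta = (COD_in - COD_out) / COD_in * 100
= (4234.78 - 838.06) / 4234.78 * 100
= 80.2101%

80.2101%


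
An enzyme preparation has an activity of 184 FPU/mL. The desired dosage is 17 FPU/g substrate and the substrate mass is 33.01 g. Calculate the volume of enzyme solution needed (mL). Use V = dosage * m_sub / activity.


V = dosage * m_sub / activity
V = 17 * 33.01 / 184
V = 3.0498 mL

3.0498 mL


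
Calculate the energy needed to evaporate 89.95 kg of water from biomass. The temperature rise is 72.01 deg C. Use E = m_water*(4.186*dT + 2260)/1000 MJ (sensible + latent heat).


E = m_water * (4.186 * dT + 2260) / 1000
= 89.95 * (4.186 * 72.01 + 2260) / 1000
= 230.4010 MJ

230.4010 MJ


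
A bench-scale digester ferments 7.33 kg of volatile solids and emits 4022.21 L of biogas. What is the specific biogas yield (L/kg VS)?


Y = V / VS
= 4022.21 / 7.33
= 548.7326 L/kg VS

548.7326 L/kg VS


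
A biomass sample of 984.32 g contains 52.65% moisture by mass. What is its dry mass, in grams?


Wd = Ww * (1 - MC/100)
= 984.32 * (1 - 52.65/100)
= 466.0755 g

466.0755 g


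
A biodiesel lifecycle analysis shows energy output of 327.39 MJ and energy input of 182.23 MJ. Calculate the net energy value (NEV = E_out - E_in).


NEV = E_out - E_in
= 327.39 - 182.23
= 145.1600 MJ

145.1600 MJ


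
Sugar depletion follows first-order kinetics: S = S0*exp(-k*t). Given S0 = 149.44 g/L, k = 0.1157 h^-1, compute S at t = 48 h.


S = S0 * exp(-k * t)
S = 149.44 * exp(-0.1157 * 48)
S = 0.5789 g/L

0.5789 g/L


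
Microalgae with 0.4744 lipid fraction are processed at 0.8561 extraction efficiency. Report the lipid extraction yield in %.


Y = lipid_content * extraction_eff * 100
= 0.4744 * 0.8561 * 100
= 40.6134%

40.6134%


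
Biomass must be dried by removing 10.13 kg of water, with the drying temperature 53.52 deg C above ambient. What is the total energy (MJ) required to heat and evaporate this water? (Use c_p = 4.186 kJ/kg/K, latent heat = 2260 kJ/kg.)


E = m_water * (4.186 * dT + 2260) / 1000
= 10.13 * (4.186 * 53.52 + 2260) / 1000
= 25.1633 MJ

25.1633 MJ


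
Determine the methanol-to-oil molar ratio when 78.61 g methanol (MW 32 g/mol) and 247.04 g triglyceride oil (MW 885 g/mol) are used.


Molar ratio = n_MeOH / n_oil = (MeOH/32) / (oil/885) = (MeOH * 885) / (32 * oil)
= (78.61 * 885) / (32 * 247.04)
= 8.8004

8.8004


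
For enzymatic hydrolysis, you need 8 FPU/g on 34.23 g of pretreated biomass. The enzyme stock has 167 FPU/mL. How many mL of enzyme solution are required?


V = dosage * m_sub / activity
V = 8 * 34.23 / 167
V = 1.6398 mL

1.6398 mL


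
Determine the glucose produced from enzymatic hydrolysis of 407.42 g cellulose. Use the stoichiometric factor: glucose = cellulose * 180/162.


glucose = cellulose * 180/162
= 407.42 * 180/162
= 452.6889 g

452.6889 g


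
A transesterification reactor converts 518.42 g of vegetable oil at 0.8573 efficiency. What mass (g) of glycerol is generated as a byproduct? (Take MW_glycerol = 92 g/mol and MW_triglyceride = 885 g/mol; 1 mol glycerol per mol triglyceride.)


glycerol = oil * conv * (92/885)
= 518.42 * 0.8573 * 92 / 885
= 46.2018 g

46.2018 g


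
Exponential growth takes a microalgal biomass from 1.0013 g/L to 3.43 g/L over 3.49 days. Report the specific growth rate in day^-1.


mu = ln(X2/X1) / dt
= ln(3.43/1.0013) / 3.49
= 0.3528 per day

0.3528 per day


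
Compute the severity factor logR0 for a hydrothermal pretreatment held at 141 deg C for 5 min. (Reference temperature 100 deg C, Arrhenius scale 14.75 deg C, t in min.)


logR0 = log10(t * exp((T - 100) / 14.75))
= log10(5 * exp((141 - 100) / 14.75))
= 1.9062

1.9062


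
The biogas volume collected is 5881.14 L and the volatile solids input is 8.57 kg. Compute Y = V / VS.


Y = V / VS
= 5881.14 / 8.57
= 686.2474 L/kg VS

686.2474 L/kg VS


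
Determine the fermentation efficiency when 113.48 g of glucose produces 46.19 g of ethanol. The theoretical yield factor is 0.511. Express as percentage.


Fermentation efficiency = (actual / (0.511 * glucose)) * 100
= (46.19 / (0.511 * 113.48)) * 100
= 79.6540%

79.6540%


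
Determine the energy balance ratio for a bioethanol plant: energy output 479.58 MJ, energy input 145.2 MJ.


EROI = E_out / E_in
= 479.58 / 145.2
= 3.3029

3.3029


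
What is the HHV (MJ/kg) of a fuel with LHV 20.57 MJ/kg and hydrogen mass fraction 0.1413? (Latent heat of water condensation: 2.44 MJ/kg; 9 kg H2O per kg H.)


HHV = LHV + H_frac * 9 * 2.44
= 20.57 + 0.1413 * 9 * 2.44
= 23.6729 MJ/kg

23.6729 MJ/kg


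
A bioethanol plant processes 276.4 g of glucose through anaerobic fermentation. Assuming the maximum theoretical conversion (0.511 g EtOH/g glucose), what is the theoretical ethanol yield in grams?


Theoretical ethanol yield: m_EtOH = 0.511 * m_glucose
m_EtOH = 0.511 * 276.4 = 141.2404 g

141.2404 g


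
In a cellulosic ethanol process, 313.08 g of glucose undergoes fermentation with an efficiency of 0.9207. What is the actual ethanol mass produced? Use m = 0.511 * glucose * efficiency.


Actual ethanol: m = 0.511 * 313.08 * 0.9207
m = 147.2972 g

147.2972 g


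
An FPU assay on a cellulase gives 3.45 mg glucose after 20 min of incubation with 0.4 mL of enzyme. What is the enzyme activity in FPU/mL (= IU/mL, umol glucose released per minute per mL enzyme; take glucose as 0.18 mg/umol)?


Activity = glucose_mg / (0.18 mg/umol * V_mL * t_min)
= 3.45 / (0.18 * 0.4 * 20)
= 2.3958 FPU/mL

2.3958 FPU/mL


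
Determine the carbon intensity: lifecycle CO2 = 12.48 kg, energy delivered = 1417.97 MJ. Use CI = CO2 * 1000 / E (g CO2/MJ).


CI = CO2 * 1000 / E
= 12.48 * 1000 / 1417.97
= 8.8013 g CO2/MJ

8.8013 g CO2/MJ


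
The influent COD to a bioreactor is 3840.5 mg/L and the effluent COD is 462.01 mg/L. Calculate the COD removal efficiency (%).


eta = (COD_in - COD_out) / COD_in * 100
= (3840.5 - 462.01) / 3840.5 * 100
= 87.9701%

87.9701%


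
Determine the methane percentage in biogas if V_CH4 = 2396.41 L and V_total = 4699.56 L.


CH4% = V_CH4 / V_total * 100
= 2396.41 / 4699.56 * 100
= 50.9922%

50.9922%


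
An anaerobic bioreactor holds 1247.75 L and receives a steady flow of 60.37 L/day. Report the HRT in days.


HRT = V / Q
= 1247.75 / 60.37
= 20.6684 days

20.6684 days


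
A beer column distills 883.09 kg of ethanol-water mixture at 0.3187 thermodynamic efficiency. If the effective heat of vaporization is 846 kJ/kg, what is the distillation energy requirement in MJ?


E = m * 846 / (eta * 1000)
= 883.09 * 846 / (0.3187 * 1000)
= 2344.1925 MJ

2344.1925 MJ


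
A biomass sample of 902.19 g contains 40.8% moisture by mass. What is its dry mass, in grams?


Wd = Ww * (1 - MC/100)
= 902.19 * (1 - 40.8/100)
= 534.0965 g

534.0965 g


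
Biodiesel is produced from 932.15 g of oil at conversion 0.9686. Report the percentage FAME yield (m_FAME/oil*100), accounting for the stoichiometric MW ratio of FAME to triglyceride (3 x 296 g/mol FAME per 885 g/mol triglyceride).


m_FAME = oil * conv * (3 * 296 / 885) = oil * conv * (888/885)
= 932.15 * 0.9686 * 888 / 885
= 905.9411 g
Y = m_FAME / oil * 100 = conv * (888/885) * 100
= 0.9686 * 888 / 885 * 100
= 97.19%

97.19%


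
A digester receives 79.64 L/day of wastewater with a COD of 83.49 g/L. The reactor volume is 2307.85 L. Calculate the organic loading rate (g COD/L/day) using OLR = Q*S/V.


OLR = Q * S / V
= 79.64 * 83.49 / 2307.85
= 2.8811 g/L/day

2.8811 g/L/day


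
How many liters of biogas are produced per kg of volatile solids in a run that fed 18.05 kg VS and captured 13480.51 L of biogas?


Y = V / VS
= 13480.51 / 18.05
= 746.8427 L/kg VS

746.8427 L/kg VS


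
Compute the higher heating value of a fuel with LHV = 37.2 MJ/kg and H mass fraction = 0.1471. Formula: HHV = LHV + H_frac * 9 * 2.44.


HHV = LHV + H_frac * 9 * 2.44
= 37.2 + 0.1471 * 9 * 2.44
= 40.4303 MJ/kg

40.4303 MJ/kg


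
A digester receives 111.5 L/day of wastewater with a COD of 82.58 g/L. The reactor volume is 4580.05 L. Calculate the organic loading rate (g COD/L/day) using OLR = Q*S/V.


OLR = Q * S / V
= 111.5 * 82.58 / 4580.05
= 2.0104 g/L/day

2.0104 g/L/day


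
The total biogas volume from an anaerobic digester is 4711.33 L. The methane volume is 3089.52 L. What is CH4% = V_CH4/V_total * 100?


CH4% = V_CH4 / V_total * 100
= 3089.52 / 4711.33 * 100
= 65.5764%

65.5764%
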